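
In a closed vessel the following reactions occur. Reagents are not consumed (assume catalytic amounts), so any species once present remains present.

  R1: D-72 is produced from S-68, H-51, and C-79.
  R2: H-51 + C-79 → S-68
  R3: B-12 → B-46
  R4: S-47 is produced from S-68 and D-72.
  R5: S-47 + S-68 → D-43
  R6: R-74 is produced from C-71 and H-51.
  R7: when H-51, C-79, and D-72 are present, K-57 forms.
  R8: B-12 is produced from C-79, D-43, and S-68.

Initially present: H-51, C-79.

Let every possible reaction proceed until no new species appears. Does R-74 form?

No

R-74 would need C-71 and H-51 (R6), but C-71 never forms.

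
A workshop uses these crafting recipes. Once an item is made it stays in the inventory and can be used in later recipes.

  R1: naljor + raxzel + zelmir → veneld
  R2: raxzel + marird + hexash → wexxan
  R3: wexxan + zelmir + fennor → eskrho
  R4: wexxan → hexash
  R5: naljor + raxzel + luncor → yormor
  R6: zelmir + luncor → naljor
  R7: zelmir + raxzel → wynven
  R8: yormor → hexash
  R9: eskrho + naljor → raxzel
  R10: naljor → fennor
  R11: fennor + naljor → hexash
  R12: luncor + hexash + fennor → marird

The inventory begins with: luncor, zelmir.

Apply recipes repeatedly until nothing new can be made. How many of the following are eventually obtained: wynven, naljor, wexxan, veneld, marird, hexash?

Using R6, zelmir and luncor make naljor.
naljor → fennor (R10).
Using R11, fennor and naljor make hexash.
luncor + hexash + fennor → marird (R12).
wynven would need zelmir and raxzel (R7), but raxzel is never obtained.
naljor: reached.
wexxan would need raxzel, marird, and hexash (R2), but raxzel is never obtained.
veneld would need naljor, raxzel, and zelmir (R1), but raxzel is never obtained.
marird: reached.
hexash: reached.
Reached: naljor, marird, and hexash — 3 of the 6.

3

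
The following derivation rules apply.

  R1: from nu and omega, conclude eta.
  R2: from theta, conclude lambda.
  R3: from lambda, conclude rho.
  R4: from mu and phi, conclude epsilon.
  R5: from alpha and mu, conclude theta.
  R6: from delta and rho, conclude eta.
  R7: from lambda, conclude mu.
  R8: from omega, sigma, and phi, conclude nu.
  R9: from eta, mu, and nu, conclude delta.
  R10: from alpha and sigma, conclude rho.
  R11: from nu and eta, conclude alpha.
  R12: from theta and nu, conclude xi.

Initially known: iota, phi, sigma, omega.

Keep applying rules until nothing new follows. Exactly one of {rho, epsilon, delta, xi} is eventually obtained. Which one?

rho

omega, sigma, and phi hold, so nu follows (R8).
nu and omega hold, so eta follows (R1).
From nu and eta, R11 gives alpha.
From alpha and sigma, R10 gives rho.
xi would need theta and nu (R12), but theta is never established. delta would need eta, mu, and nu (R9), but mu is never established. epsilon would need mu and phi (R4), but mu is never established.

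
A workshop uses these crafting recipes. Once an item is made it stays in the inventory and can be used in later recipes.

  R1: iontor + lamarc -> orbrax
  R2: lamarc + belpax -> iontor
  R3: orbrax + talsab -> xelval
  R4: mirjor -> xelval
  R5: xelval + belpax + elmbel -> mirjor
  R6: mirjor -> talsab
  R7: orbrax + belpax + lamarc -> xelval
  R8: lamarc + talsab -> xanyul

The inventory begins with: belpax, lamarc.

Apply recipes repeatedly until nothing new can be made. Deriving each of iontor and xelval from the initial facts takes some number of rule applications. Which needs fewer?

iontor: lamarc + belpax -> iontor (R2). [1 rule application]
xelval: Using R2, lamarc and belpax make iontor. Using R1, iontor and lamarc make orbrax. Using R7, orbrax, belpax, and lamarc make xelval. [3 rule applications]
iontor needs fewer.

iontor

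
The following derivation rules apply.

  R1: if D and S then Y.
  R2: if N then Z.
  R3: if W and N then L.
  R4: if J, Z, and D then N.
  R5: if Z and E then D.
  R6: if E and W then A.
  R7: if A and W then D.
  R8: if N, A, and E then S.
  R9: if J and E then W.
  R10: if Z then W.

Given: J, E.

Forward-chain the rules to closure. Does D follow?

Yes

J and E hold, so W follows (R9).
E and W hold, so A follows (R6).
From A and W, R7 gives D.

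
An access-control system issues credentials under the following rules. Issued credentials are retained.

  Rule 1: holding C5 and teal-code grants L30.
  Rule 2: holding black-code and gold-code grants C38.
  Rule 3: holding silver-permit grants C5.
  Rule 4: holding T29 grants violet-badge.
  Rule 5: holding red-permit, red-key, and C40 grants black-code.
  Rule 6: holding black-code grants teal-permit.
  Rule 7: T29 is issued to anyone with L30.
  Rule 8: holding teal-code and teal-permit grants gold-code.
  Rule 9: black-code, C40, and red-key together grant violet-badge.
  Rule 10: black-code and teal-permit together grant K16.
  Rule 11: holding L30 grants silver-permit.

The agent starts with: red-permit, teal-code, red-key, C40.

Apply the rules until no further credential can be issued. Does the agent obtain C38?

Holding red-permit, red-key, and C40 grants black-code (Rule 5).
Holding black-code grants teal-permit (Rule 6).
Holding teal-code and teal-permit grants gold-code (Rule 8).
Holding black-code and gold-code grants C38 (Rule 2).

Yes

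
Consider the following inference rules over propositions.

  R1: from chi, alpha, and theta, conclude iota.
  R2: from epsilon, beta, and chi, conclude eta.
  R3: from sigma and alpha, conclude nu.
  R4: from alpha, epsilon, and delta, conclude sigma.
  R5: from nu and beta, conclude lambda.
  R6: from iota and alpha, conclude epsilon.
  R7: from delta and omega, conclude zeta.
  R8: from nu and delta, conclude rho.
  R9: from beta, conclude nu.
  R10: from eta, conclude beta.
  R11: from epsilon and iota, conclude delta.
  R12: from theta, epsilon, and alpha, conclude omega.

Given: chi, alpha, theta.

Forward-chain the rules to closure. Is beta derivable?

beta would need eta (R10), but eta is never established.

No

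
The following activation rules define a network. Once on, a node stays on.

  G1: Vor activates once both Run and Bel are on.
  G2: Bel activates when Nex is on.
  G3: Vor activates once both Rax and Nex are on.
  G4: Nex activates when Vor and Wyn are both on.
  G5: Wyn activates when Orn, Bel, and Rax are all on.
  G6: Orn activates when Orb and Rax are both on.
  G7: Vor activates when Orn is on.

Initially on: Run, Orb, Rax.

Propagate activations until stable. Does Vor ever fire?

Yes

Orb and Rax are on, so Orn activates (G6).
Orn is on, so Vor activates (G7).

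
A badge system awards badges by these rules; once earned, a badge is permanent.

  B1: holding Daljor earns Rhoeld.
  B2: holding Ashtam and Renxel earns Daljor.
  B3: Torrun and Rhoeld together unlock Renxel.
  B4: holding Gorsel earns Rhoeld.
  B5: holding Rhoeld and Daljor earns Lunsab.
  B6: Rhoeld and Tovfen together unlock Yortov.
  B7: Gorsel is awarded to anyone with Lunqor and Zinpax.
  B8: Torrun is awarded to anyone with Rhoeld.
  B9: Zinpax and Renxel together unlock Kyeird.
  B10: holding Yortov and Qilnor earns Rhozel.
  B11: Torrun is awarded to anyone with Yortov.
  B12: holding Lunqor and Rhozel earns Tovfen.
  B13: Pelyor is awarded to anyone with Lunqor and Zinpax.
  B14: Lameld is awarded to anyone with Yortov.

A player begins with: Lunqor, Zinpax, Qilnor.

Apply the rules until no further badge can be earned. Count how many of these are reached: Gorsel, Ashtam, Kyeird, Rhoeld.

3

With Lunqor and Zinpax, Gorsel is earned (B7).
With Gorsel, Rhoeld is earned (B4).
With Rhoeld, Torrun is earned (B8).
With Torrun and Rhoeld, Renxel is earned (B3).
With Zinpax and Renxel, Kyeird is earned (B9).
Gorsel: reached.
No rule produces Ashtam, and it is not given.
Kyeird: reached.
Rhoeld: reached.
Reached: Gorsel, Kyeird, and Rhoeld — 3 of the 4.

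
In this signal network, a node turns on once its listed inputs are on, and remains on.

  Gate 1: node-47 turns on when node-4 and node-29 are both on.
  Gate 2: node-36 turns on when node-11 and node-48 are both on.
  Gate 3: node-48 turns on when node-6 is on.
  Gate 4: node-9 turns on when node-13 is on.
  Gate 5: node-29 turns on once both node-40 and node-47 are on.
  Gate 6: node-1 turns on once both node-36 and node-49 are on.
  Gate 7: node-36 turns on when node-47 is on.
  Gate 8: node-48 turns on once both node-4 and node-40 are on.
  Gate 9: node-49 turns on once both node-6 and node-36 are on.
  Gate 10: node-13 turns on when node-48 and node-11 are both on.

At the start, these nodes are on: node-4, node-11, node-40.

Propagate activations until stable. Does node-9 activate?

Yes

Gate 8: node-4 and node-40 on → node-48 on.
node-48 and node-11 are on, so node-13 turns on (Gate 10).
Gate 4: node-13 on → node-9 on.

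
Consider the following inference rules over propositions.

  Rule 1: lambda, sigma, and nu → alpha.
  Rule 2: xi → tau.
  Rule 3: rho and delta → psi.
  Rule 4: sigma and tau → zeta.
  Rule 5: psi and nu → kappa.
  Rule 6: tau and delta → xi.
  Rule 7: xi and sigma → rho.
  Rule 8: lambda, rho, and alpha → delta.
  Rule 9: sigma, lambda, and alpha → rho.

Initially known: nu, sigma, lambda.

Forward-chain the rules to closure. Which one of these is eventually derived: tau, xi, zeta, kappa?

lambda, sigma, and nu hold, so alpha follows (Rule 1).
From sigma, lambda, and alpha, Rule 9 gives rho.
lambda, rho, and alpha hold, so delta follows (Rule 8).
From rho and delta, Rule 3 gives psi.
psi and nu hold, so kappa follows (Rule 5).
xi would need tau and delta (Rule 6), but tau is never established. zeta would need sigma and tau (Rule 4), but tau is never established. tau would need xi (Rule 2), but xi is never established.

kappa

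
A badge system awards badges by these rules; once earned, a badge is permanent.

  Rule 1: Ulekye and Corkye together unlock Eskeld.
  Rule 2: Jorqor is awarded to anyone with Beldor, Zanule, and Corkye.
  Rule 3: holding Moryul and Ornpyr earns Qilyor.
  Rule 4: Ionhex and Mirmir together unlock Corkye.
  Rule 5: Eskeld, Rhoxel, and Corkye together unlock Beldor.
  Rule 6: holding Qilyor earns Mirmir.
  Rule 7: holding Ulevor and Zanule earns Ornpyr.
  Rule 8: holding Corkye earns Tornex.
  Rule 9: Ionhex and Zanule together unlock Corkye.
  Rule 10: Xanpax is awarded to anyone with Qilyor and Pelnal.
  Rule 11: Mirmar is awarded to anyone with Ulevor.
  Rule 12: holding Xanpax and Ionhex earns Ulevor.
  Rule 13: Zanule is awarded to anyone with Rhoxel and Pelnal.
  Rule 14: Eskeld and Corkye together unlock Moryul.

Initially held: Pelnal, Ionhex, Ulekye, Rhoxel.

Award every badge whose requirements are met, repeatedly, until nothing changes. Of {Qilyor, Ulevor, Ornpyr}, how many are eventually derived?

0

Qilyor would need Moryul and Ornpyr (Rule 3), but Ornpyr is never earned.
Ulevor would need Xanpax and Ionhex (Rule 12), but Xanpax is never earned.
Ornpyr would need Ulevor and Zanule (Rule 7), but Ulevor is never earned.
None of the 3 are reached.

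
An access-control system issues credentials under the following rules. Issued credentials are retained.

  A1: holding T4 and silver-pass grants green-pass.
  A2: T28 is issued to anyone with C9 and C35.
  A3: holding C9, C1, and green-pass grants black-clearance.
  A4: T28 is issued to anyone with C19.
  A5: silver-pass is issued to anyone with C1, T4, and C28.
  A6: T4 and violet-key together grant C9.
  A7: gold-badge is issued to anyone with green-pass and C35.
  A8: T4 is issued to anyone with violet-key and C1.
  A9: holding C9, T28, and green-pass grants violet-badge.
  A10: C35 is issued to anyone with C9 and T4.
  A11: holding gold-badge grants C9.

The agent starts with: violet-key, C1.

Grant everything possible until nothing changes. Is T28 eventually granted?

Holding violet-key and C1 grants T4 (A8).
Holding T4 and violet-key grants C9 (A6).
Holding C9 and T4 grants C35 (A10).
Holding C9 and C35 grants T28 (A2).

Yes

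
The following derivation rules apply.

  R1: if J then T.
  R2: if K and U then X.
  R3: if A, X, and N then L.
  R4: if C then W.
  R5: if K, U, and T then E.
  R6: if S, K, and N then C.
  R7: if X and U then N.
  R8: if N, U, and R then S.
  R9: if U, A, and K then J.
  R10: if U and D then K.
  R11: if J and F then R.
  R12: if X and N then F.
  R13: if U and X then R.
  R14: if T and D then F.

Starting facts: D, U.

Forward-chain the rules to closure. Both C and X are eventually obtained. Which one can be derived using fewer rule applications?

X: From U and D, R10 gives K. K and U hold, so X follows (R2). [2 rule applications]
C: U and D hold, so K follows (R10). K and U hold, so X follows (R2). From X and U, R7 gives N. U and X hold, so R follows (R13). N, U, and R hold, so S follows (R8). From S, K, and N, R6 gives C. [6 rule applications]
X needs fewer.

X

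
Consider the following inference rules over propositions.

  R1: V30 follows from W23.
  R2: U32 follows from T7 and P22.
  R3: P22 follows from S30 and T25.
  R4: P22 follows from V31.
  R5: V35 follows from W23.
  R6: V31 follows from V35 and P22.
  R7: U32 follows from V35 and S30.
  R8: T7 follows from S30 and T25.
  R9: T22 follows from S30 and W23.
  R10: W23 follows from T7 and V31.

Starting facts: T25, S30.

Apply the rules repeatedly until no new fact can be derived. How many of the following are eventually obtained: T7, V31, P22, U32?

3

From S30 and T25, R8 gives T7.
S30 and T25 hold, so P22 follows (R3).
From T7 and P22, R2 gives U32.
T7: reached.
V31 would need V35 and P22 (R6), but V35 is never established.
P22: reached.
U32: reached.
Reached: T7, P22, and U32 — 3 of the 4.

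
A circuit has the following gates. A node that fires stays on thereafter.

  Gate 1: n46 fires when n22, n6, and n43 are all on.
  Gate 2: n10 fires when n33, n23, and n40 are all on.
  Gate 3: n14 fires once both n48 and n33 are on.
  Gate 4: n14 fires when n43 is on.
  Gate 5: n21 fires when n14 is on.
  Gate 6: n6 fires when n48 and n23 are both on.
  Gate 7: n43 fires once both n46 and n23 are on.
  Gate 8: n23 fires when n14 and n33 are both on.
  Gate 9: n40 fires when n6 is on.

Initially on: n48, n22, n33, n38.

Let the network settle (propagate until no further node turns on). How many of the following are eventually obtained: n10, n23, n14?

Gate 3: n48 and n33 on → n14 on.
Gate 8: n14 and n33 on → n23 on.
Gate 6: n48 and n23 on → n6 on.
Gate 9: n6 on → n40 on.
Gate 2: n33, n23, and n40 on → n10 on.
n10: reached.
n23: reached.
n14: reached.
All 3 are reached.

3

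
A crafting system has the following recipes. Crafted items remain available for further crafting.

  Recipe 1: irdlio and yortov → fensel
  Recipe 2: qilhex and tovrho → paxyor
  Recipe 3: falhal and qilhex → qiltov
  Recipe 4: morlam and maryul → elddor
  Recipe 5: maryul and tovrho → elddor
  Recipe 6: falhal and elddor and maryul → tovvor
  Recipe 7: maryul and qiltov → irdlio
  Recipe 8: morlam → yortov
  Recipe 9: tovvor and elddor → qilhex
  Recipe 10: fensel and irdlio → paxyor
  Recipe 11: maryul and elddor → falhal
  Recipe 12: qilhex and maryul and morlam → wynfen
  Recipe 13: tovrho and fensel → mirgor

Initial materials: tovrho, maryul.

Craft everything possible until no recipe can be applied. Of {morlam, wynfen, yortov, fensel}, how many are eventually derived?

0

No rule produces morlam, and it is not given.
wynfen would need qilhex, maryul, and morlam (Recipe 12), but morlam is never obtained.
yortov would need morlam (Recipe 8), but morlam is never obtained.
fensel would need irdlio and yortov (Recipe 1), but yortov is never obtained.
None of the 4 are reached.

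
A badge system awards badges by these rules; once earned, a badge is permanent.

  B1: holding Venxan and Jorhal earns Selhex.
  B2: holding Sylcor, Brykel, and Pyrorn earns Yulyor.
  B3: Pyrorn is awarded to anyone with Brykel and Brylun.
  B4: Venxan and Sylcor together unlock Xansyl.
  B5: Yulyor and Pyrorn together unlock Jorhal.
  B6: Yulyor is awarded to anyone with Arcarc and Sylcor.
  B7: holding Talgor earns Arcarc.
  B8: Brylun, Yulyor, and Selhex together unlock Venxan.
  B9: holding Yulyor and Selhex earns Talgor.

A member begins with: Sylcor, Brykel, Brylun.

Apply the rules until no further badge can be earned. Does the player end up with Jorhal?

Yes

With Brykel and Brylun, Pyrorn is earned (B3).
With Sylcor, Brykel, and Pyrorn, Yulyor is earned (B2).
With Yulyor and Pyrorn, Jorhal is earned (B5).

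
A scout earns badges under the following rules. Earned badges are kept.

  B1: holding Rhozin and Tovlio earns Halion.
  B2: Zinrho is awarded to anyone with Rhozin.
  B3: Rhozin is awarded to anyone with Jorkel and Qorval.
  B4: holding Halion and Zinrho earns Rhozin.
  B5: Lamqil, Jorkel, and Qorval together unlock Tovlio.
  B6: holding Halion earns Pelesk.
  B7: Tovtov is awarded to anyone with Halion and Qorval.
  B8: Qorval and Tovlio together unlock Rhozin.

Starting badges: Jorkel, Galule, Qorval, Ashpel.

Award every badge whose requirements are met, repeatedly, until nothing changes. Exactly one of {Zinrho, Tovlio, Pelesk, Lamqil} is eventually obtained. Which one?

With Jorkel and Qorval, Rhozin is earned (B3).
With Rhozin, Zinrho is earned (B2).
No rule produces Lamqil, and it is not given. Tovlio would need Lamqil, Jorkel, and Qorval (B5), but Lamqil is never earned. Pelesk would need Halion (B6), but Halion is never earned.

Zinrho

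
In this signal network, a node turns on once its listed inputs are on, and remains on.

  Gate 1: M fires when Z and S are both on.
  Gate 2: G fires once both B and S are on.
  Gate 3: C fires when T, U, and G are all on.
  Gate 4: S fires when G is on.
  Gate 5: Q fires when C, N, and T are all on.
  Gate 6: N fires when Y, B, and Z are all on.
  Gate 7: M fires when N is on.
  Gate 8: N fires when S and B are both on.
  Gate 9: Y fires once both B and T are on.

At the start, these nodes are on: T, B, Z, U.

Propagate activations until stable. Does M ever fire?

Yes

B and T are on, so Y fires (Gate 9).
Y, B, and Z are on, so N fires (Gate 6).
Gate 7: N on → M on.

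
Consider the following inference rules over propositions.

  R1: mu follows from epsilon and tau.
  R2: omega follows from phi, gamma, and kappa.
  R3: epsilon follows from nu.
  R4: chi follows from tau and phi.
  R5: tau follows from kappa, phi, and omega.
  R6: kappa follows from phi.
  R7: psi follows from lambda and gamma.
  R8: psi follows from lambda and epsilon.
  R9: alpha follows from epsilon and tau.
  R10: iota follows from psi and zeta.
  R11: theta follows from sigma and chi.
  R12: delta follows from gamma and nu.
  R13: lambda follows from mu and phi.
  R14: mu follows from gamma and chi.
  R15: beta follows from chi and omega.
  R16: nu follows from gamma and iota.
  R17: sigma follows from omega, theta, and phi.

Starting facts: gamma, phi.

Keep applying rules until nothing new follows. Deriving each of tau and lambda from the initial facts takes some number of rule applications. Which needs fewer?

tau: phi holds, so kappa follows (R6). phi, gamma, and kappa hold, so omega follows (R2). From kappa, phi, and omega, R5 gives tau. [3 rule applications]
lambda: phi holds, so kappa follows (R6). phi, gamma, and kappa hold, so omega follows (R2). From kappa, phi, and omega, R5 gives tau. From tau and phi, R4 gives chi. gamma and chi hold, so mu follows (R14). mu and phi hold, so lambda follows (R13). [6 rule applications]
tau needs fewer.

tau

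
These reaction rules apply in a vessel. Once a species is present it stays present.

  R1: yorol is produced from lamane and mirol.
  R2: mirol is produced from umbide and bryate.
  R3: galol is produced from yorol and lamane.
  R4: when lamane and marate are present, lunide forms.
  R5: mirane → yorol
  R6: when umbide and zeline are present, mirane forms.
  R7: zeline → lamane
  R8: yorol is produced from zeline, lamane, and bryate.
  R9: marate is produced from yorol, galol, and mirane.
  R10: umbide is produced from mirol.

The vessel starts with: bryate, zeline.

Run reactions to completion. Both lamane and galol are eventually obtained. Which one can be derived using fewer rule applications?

lamane: zeline present → lamane forms (R7). [1 rule application]
galol: zeline present → lamane forms (R7). zeline, lamane, and bryate present → yorol forms (R8). yorol and lamane present → galol forms (R3). [3 rule applications]
lamane needs fewer.

lamane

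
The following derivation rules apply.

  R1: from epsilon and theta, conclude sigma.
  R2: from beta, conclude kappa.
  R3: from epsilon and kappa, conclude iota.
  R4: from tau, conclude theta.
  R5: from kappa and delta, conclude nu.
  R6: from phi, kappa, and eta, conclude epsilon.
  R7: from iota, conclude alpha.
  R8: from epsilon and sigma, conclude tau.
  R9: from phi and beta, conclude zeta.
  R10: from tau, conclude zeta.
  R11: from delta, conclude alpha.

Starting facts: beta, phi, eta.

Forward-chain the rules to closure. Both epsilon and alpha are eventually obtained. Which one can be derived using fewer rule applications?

epsilon: beta holds, so kappa follows (R2). phi, kappa, and eta hold, so epsilon follows (R6). [2 rule applications]
alpha: beta holds, so kappa follows (R2). phi, kappa, and eta hold, so epsilon follows (R6). From epsilon and kappa, R3 gives iota. From iota, R7 gives alpha. [4 rule applications]
epsilon needs fewer.

epsilon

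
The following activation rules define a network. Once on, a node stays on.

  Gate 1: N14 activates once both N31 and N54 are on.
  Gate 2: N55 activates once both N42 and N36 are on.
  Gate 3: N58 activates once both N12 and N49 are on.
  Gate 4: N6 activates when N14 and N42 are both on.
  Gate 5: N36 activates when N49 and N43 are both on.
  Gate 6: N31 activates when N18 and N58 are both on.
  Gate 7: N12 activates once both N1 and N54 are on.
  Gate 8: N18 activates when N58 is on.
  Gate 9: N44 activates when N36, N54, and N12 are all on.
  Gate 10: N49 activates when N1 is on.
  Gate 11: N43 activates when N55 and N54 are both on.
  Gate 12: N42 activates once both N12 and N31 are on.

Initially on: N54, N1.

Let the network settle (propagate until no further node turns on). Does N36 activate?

N36 would need N49 and N43 (Gate 5), but N43 never turns on.

No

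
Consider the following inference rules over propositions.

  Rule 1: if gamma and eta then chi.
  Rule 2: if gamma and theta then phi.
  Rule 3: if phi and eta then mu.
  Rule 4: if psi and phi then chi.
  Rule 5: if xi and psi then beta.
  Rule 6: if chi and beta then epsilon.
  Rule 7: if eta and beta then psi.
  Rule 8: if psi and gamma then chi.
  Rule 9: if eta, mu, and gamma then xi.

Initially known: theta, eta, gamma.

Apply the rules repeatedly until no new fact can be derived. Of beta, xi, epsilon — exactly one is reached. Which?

xi

gamma and theta hold, so phi follows (Rule 2).
From phi and eta, Rule 3 gives mu.
eta, mu, and gamma hold, so xi follows (Rule 9).
beta would need xi and psi (Rule 5), but psi is never established. epsilon would need chi and beta (Rule 6), but beta is never established.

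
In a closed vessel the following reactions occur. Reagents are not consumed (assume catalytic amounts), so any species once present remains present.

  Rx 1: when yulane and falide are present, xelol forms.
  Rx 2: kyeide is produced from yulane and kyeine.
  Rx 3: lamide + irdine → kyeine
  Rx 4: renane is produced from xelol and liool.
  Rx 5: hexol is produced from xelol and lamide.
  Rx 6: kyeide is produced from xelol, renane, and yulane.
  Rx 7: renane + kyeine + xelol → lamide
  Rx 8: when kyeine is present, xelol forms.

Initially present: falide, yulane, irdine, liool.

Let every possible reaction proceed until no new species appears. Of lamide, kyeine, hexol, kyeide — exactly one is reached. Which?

kyeide

yulane and falide present → xelol forms (Rx 1).
xelol and liool present → renane forms (Rx 4).
xelol, renane, and yulane present → kyeide forms (Rx 6).
lamide would need renane, kyeine, and xelol (Rx 7), but kyeine never forms. hexol would need xelol and lamide (Rx 5), but lamide never forms. kyeine would need lamide and irdine (Rx 3), but lamide never forms.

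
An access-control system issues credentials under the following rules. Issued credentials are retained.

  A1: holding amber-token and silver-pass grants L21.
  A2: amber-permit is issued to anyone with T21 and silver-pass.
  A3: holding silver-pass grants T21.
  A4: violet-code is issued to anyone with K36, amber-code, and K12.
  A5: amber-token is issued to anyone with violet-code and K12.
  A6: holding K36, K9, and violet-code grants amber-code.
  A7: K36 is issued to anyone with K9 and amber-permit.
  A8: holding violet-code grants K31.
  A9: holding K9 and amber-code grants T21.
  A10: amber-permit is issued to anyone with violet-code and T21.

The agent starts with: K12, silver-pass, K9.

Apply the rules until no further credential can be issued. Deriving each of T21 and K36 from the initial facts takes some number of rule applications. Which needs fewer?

T21

T21: Holding silver-pass grants T21 (A3). [1 rule application]
K36: Holding silver-pass grants T21 (A3). Holding T21 and silver-pass grants amber-permit (A2). Holding K9 and amber-permit grants K36 (A7). [3 rule applications]
T21 needs fewer.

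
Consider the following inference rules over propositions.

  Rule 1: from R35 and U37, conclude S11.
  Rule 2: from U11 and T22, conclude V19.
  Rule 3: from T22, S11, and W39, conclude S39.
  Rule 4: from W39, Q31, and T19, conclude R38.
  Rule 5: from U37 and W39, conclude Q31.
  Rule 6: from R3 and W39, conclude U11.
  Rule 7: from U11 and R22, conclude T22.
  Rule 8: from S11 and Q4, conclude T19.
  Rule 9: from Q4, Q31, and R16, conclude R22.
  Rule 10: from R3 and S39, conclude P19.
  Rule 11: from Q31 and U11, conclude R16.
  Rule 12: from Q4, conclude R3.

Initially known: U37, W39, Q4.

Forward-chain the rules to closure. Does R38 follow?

No

R38 would need W39, Q31, and T19 (Rule 4), but T19 is never established.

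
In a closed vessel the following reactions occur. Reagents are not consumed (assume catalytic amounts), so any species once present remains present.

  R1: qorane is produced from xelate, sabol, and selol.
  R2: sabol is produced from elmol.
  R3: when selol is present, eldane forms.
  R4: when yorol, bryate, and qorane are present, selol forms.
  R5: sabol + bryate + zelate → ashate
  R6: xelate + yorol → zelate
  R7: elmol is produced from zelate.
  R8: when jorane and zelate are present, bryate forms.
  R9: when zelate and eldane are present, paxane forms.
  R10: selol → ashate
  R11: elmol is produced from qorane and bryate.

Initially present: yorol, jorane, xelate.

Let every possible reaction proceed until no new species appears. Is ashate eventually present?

xelate and yorol present → zelate forms (R6).
zelate present → elmol forms (R7).
jorane and zelate present → bryate forms (R8).
elmol present → sabol forms (R2).
sabol, bryate, and zelate present → ashate forms (R5).

Yes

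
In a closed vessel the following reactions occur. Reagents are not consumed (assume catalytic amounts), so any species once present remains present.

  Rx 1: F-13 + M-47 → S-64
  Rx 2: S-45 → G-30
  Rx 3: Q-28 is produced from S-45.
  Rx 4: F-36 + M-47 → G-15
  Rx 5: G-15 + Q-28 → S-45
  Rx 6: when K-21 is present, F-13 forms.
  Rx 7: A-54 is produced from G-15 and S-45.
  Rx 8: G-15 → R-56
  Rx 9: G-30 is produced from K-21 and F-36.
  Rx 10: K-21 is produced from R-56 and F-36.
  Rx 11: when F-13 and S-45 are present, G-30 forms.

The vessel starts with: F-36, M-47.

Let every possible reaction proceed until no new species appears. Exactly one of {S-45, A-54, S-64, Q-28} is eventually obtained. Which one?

S-64

F-36 and M-47 present → G-15 forms (Rx 4).
G-15 present → R-56 forms (Rx 8).
R-56 and F-36 present → K-21 forms (Rx 10).
K-21 present → F-13 forms (Rx 6).
F-13 and M-47 present → S-64 forms (Rx 1).
A-54 would need G-15 and S-45 (Rx 7), but S-45 never forms. S-45 would need G-15 and Q-28 (Rx 5), but Q-28 never forms. Q-28 would need S-45 (Rx 3), but S-45 never forms.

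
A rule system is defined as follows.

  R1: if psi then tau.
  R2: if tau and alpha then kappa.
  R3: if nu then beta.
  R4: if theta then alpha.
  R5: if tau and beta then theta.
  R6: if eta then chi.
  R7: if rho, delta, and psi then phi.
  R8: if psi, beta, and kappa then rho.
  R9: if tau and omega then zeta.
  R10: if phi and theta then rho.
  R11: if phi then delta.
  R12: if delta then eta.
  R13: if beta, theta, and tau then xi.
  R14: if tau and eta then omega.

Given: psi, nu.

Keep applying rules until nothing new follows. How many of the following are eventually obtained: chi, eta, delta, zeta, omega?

chi would need eta (R6), but eta is never established.
eta would need delta (R12), but delta is never established.
delta would need phi (R11), but phi is never established.
zeta would need tau and omega (R9), but omega is never established.
omega would need tau and eta (R14), but eta is never established.
None of the 5 are reached.

0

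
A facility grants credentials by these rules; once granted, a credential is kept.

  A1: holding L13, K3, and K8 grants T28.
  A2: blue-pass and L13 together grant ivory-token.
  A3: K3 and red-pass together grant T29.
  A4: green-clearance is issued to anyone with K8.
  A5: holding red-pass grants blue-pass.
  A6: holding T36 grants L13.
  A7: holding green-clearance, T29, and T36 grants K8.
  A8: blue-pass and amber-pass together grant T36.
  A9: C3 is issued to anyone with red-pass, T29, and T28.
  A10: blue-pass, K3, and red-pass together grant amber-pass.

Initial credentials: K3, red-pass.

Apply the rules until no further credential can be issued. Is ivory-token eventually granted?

Yes

Holding red-pass grants blue-pass (A5).
Holding blue-pass, K3, and red-pass grants amber-pass (A10).
Holding blue-pass and amber-pass grants T36 (A8).
Holding T36 grants L13 (A6).
Holding blue-pass and L13 grants ivory-token (A2).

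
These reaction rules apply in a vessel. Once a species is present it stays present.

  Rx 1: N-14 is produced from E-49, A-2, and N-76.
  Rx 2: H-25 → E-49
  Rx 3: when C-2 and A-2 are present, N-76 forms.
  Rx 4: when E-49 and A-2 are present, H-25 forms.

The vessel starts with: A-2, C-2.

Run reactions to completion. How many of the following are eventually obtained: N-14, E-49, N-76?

C-2 and A-2 present → N-76 forms (Rx 3).
N-14 would need E-49, A-2, and N-76 (Rx 1), but E-49 never forms.
E-49 would need H-25 (Rx 2), but H-25 never forms.
N-76: reached.
Reached: N-76 — 1 of the 3.

1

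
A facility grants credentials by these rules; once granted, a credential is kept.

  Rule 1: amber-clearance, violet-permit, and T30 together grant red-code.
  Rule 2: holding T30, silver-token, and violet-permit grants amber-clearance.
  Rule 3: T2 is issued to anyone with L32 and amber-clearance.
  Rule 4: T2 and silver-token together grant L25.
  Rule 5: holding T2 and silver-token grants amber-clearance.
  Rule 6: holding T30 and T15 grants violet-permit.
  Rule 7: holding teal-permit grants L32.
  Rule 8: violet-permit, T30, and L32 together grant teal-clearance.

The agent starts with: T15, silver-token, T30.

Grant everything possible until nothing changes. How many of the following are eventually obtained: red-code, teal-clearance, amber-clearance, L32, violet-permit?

Holding T30 and T15 grants violet-permit (Rule 6).
Holding T30, silver-token, and violet-permit grants amber-clearance (Rule 2).
Holding amber-clearance, violet-permit, and T30 grants red-code (Rule 1).
red-code: reached.
teal-clearance would need violet-permit, T30, and L32 (Rule 8), but L32 is never granted.
amber-clearance: reached.
L32 would need teal-permit (Rule 7), but teal-permit is never granted.
violet-permit: reached.
Reached: red-code, amber-clearance, and violet-permit — 3 of the 5.

3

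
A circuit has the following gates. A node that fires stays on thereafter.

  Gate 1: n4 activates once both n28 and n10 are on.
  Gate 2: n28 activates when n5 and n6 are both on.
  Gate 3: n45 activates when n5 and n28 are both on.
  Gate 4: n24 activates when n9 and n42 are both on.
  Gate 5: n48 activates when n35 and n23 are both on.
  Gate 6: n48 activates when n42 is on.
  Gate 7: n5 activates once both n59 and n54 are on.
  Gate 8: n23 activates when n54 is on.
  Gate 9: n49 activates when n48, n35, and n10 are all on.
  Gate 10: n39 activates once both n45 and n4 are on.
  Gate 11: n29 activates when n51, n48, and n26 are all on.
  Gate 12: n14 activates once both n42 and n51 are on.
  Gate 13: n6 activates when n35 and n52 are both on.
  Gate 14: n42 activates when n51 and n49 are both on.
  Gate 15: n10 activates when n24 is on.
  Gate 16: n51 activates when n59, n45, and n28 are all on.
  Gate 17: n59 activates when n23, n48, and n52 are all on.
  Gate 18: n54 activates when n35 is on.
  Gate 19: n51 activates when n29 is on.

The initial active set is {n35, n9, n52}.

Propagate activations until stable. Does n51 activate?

Yes

Gate 13: n35 and n52 on → n6 on.
Gate 18: n35 on → n54 on.
Gate 8: n54 on → n23 on.
n35 and n23 are on, so n48 activates (Gate 5).
n23, n48, and n52 are on, so n59 activates (Gate 17).
Gate 7: n59 and n54 on → n5 on.
Gate 2: n5 and n6 on → n28 on.
n5 and n28 are on, so n45 activates (Gate 3).
Gate 16: n59, n45, and n28 on → n51 on.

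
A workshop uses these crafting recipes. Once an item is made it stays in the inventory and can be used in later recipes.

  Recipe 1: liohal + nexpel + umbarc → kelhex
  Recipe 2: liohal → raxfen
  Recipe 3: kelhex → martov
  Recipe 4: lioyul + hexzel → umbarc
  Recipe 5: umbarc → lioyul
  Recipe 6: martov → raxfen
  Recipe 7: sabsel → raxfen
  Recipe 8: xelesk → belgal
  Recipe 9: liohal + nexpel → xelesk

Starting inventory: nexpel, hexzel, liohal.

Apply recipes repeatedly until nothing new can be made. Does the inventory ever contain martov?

No

martov would need kelhex (Recipe 3), but kelhex is never obtained.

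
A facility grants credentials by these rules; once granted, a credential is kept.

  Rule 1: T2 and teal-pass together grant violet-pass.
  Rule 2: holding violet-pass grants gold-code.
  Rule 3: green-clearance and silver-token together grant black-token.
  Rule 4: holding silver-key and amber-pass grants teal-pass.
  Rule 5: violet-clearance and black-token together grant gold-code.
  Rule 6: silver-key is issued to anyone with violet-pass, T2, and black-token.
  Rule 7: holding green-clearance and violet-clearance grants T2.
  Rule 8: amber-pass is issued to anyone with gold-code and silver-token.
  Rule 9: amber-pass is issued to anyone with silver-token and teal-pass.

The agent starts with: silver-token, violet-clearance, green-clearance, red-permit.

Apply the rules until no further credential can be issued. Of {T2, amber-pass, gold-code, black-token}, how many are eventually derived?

4

Holding green-clearance and violet-clearance grants T2 (Rule 7).
Holding green-clearance and silver-token grants black-token (Rule 3).
Holding violet-clearance and black-token grants gold-code (Rule 5).
Holding gold-code and silver-token grants amber-pass (Rule 8).
T2: reached.
amber-pass: reached.
gold-code: reached.
black-token: reached.
All 4 are reached.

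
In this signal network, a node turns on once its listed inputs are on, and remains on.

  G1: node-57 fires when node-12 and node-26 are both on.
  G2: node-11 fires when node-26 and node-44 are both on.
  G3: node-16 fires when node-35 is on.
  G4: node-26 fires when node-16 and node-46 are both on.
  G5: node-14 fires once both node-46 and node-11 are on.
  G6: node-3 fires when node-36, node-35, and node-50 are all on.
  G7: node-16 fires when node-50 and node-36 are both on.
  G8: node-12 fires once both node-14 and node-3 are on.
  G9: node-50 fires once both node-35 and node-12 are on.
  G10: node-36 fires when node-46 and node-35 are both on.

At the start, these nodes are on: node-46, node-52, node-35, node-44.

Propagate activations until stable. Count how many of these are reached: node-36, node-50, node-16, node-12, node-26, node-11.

node-46 and node-35 are on, so node-36 fires (G10).
G3: node-35 on → node-16 on.
node-16 and node-46 are on, so node-26 fires (G4).
node-26 and node-44 are on, so node-11 fires (G2).
node-36: reached.
node-50 would need node-35 and node-12 (G9), but node-12 never turns on.
node-16: reached.
node-12 would need node-14 and node-3 (G8), but node-3 never turns on.
node-26: reached.
node-11: reached.
Reached: node-36, node-16, node-26, and node-11 — 4 of the 6.

4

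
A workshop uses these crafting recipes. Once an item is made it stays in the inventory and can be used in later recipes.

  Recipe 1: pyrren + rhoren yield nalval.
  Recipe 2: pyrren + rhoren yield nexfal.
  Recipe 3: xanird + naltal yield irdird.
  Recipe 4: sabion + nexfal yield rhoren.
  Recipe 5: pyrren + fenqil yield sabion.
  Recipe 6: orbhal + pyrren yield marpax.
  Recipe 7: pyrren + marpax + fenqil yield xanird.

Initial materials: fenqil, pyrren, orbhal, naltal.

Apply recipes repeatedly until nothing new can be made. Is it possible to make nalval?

nalval would need pyrren and rhoren (Recipe 1), but rhoren is never obtained.

No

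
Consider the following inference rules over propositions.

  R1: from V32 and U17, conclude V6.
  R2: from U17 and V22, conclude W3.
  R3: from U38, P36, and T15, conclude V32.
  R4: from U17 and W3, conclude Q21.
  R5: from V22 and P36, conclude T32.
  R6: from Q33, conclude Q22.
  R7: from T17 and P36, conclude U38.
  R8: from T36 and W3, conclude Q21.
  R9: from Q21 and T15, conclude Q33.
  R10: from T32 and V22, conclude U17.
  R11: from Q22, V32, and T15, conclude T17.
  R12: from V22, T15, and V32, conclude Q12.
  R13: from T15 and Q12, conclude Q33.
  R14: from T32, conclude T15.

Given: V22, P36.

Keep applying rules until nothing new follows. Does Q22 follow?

V22 and P36 hold, so T32 follows (R5).
T32 and V22 hold, so U17 follows (R10).
From T32, R14 gives T15.
From U17 and V22, R2 gives W3.
From U17 and W3, R4 gives Q21.
From Q21 and T15, R9 gives Q33.
From Q33, R6 gives Q22.

Yes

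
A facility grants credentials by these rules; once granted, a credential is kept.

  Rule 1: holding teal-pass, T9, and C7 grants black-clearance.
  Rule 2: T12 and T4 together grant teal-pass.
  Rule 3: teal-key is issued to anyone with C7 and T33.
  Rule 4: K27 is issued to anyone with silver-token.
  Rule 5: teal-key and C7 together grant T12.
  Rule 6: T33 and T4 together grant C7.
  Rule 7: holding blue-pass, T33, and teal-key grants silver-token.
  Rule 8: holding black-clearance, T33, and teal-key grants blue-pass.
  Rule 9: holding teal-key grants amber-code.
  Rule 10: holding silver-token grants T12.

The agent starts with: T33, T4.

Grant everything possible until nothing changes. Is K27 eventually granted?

K27 would need silver-token (Rule 4), but silver-token is never granted.

No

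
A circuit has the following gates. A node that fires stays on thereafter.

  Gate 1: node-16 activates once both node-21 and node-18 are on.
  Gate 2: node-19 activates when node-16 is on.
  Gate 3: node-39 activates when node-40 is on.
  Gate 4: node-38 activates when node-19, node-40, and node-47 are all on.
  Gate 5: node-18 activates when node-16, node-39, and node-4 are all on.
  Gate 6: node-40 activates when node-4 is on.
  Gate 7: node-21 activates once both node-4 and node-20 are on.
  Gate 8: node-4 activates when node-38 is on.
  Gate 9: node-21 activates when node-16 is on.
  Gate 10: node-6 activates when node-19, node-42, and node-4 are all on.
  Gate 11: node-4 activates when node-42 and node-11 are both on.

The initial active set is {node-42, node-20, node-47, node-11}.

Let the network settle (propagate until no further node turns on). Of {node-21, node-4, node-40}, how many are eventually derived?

Gate 11: node-42 and node-11 on → node-4 on.
Gate 6: node-4 on → node-40 on.
node-4 and node-20 are on, so node-21 activates (Gate 7).
node-21: reached.
node-4: reached.
node-40: reached.
All 3 are reached.

3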